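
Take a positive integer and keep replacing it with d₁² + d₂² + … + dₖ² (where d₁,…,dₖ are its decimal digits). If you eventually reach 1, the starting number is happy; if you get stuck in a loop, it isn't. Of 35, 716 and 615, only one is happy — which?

35: 35 → 34 → 25 → 29 → 85 → 89 → 145 → 42 → 20 → 4 → 16 → 37 → 58 → 89  — repeats 89 (not happy)
716: 716 → 86 → 100 → 1  — reaches 1 (happy)
615: 615 → 62 → 40 → 16 → 37 → 58 → 89 → 145 → 42 → 20 → 4 → 16  — repeats 16 (not happy)

716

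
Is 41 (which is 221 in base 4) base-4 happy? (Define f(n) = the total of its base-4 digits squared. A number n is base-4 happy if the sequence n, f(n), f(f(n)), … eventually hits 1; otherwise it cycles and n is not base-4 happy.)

41 = (2,2,1)_4 → 2² + 2² + 1² = 9
9 = (2,1)_4 → 2² + 1² = 5
5 = (1,1)_4 → 1² + 1² = 2
2 = (2)_4 → 2² = 4
4 = (1,0)_4 → 1² + 0² = 1  — reached 1.

base-4 happy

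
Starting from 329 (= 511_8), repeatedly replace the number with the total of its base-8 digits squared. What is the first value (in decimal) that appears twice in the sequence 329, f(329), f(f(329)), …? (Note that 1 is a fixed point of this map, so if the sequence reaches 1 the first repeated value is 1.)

329 = (5,1,1)_8 → 27
27 = (3,3)_8 → 18
18 = (2,2)_8 → 8
8 = (1,0)_8 → 1  — reached the fixed point 1.
1 → 1, so 1 is the first repeated value.

1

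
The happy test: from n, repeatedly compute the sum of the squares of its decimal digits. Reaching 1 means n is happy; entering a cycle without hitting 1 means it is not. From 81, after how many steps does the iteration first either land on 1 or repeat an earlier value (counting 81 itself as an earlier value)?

11

81 → 8² + 1² = 65
65 → 6² + 5² = 61
61 → 6² + 1² = 37
37 → 3² + 7² = 58
58 → 5² + 8² = 89
89 → 8² + 9² = 145
145 → 1² + 4² + 5² = 42
42 → 4² + 2² = 20
20 → 2² + 0² = 4
4 → 4² = 16
16 → 1² + 6² = 37  — 37 repeats.
That took 11 steps.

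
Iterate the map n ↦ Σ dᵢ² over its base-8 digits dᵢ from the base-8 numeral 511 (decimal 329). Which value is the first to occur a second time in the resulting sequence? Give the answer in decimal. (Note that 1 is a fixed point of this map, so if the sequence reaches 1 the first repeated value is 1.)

329 = (5,1,1)_8 → 5² + 1² + 1² = 27
27 = (3,3)_8 → 3² + 3² = 18
18 = (2,2)_8 → 2² + 2² = 8
8 = (1,0)_8 → 1² + 0² = 1  — reached the fixed point 1.
1 → 1, so 1 is the first repeated value.

1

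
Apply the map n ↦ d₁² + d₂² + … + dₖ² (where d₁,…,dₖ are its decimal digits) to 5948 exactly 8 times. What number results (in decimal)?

5948 → 5² + 9² + 4² + 8² = 25 + 81 + 16 + 64 = 186
186 → 1² + 8² + 6² = 1 + 64 + 36 = 101
101 → 1² + 0² + 1² = 1 + 0 + 1 = 2
2 → 2² = 4
4 → 4² = 16
16 → 1² + 6² = 1 + 36 = 37
37 → 3² + 7² = 9 + 49 = 58
58 → 5² + 8² = 25 + 64 = 89

89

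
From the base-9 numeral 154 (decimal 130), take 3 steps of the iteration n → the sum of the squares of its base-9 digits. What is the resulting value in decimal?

74

130 = (1,5,4)_9 → 1² + 5² + 4² = 1 + 25 + 16 = 42
42 = (4,6)_9 → 4² + 6² = 16 + 36 = 52
52 = (5,7)_9 → 5² + 7² = 25 + 49 = 74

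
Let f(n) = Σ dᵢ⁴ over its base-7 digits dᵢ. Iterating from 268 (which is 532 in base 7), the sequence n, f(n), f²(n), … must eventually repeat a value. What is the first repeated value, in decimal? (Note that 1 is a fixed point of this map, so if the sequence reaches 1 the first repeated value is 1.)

268 = (5,3,2)_7 → 5⁴ + 3⁴ + 2⁴ = 722
722 = (2,0,5,1)_7 → 2⁴ + 0⁴ + 5⁴ + 1⁴ = 642
642 = (1,6,0,5)_7 → 1⁴ + 6⁴ + 0⁴ + 5⁴ = 1922
1922 = (5,4,1,4)_7 → 5⁴ + 4⁴ + 1⁴ + 4⁴ = 1138
1138 = (3,2,1,4)_7 → 3⁴ + 2⁴ + 1⁴ + 4⁴ = 354
354 = (1,0,1,4)_7 → 1⁴ + 0⁴ + 1⁴ + 4⁴ = 258
258 = (5,1,6)_7 → 5⁴ + 1⁴ + 6⁴ = 1922  — 1922 already appeared earlier.

1922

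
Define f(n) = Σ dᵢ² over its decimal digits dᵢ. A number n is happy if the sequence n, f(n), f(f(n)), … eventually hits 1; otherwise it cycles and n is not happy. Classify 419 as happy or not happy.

419 → 4² + 1² + 9² = 16 + 1 + 81 = 98
98 → 9² + 8² = 81 + 64 = 145
145 → 1² + 4² + 5² = 1 + 16 + 25 = 42
42 → 4² + 2² = 16 + 4 = 20
20 → 2² + 0² = 4 + 0 = 4
4 → 4² = 16
16 → 1² + 6² = 1 + 36 = 37
37 → 3² + 7² = 9 + 49 = 58
58 → 5² + 8² = 25 + 64 = 89
89 → 8² + 9² = 64 + 81 = 145  — 145 already seen; the sequence cycles without reaching 1.

not happy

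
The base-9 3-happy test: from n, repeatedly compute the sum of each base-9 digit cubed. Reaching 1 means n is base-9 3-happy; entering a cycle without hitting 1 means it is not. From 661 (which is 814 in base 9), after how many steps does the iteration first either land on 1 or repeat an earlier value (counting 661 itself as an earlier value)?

661 = (8,1,4)_9 → 8³ + 1³ + 4³ = 512 + 1 + 64 = 577
577 = (7,1,1)_9 → 7³ + 1³ + 1³ = 343 + 1 + 1 = 345
345 = (4,2,3)_9 → 4³ + 2³ + 3³ = 64 + 8 + 27 = 99
99 = (1,2,0)_9 → 1³ + 2³ + 0³ = 1 + 8 + 0 = 9
9 = (1,0)_9 → 1³ + 0³ = 1 + 0 = 1  — reached 1.
That took 5 steps.

5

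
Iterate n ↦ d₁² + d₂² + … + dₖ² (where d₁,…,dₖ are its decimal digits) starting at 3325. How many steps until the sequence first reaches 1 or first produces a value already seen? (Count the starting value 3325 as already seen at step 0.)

12

3325 → 3² + 3² + 2² + 5² = 9 + 9 + 4 + 25 = 47
47 → 4² + 7² = 16 + 49 = 65
65 → 6² + 5² = 36 + 25 = 61
61 → 6² + 1² = 36 + 1 = 37
37 → 3² + 7² = 9 + 49 = 58
58 → 5² + 8² = 25 + 64 = 89
89 → 8² + 9² = 64 + 81 = 145
145 → 1² + 4² + 5² = 1 + 16 + 25 = 42
42 → 4² + 2² = 16 + 4 = 20
20 → 2² + 0² = 4 + 0 = 4
4 → 4² = 16
16 → 1² + 6² = 1 + 36 = 37  — 37 repeats.
That took 12 steps.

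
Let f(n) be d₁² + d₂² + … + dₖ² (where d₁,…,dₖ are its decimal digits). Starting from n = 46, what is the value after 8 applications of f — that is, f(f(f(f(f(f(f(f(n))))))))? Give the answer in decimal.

4

46 → 52
52 → 29
29 → 85
85 → 89
89 → 145
145 → 42
42 → 20
20 → 4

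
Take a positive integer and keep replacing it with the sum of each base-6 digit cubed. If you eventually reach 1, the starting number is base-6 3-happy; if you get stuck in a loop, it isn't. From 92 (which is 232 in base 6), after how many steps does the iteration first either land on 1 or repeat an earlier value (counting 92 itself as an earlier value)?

92 = (2,3,2)_6 → 2³ + 3³ + 2³ = 8 + 27 + 8 = 43
43 = (1,1,1)_6 → 1³ + 1³ + 1³ = 1 + 1 + 1 = 3
3 = (3)_6 → 3³ = 27
27 = (4,3)_6 → 4³ + 3³ = 64 + 27 = 91
91 = (2,3,1)_6 → 2³ + 3³ + 1³ = 8 + 27 + 1 = 36
36 = (1,0,0)_6 → 1³ + 0³ + 0³ = 1 + 0 + 0 = 1  — reached 1.
That took 6 steps.

6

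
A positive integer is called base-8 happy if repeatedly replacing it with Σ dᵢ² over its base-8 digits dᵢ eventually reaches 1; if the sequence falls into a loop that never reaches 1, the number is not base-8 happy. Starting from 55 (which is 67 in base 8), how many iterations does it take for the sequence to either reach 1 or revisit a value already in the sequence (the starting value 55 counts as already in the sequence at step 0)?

55 = (6,7)_8 → 6² + 7² = 36 + 49 = 85
85 = (1,2,5)_8 → 1² + 2² + 5² = 1 + 4 + 25 = 30
30 = (3,6)_8 → 3² + 6² = 9 + 36 = 45
45 = (5,5)_8 → 5² + 5² = 25 + 25 = 50
50 = (6,2)_8 → 6² + 2² = 36 + 4 = 40
40 = (5,0)_8 → 5² + 0² = 25 + 0 = 25
25 = (3,1)_8 → 3² + 1² = 9 + 1 = 10
10 = (1,2)_8 → 1² + 2² = 1 + 4 = 5
5 = (5)_8 → 5² = 25  — 25 repeats.
That took 9 steps.

9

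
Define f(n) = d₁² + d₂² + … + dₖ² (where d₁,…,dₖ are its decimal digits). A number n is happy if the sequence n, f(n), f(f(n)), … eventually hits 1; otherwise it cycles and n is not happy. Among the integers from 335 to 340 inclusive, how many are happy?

1

335: 335 → 43 → 25 → 29 → 85 → 89 → 145 → 42 → 20 → 4 → 16 → 37 → 58 → 89  — not happy
336: 336 → 54 → 41 → 17 → 50 → 25 → 29 → 85 → 89 → 145 → 42 → 20 → 4 → 16 → 37 → 58 → 89  — not happy
337: 337 → 67 → 85 → 89 → 145 → 42 → 20 → 4 → 16 → 37 → 58 → 89  — not happy
338: 338 → 82 → 68 → 100 → 1  — happy
339: 339 → 99 → 162 → 41 → 17 → 50 → 25 → 29 → 85 → 89 → 145 → 42 → 20 → 4 → 16 → 37 → 58 → 89  — not happy
340: 340 → 25 → 29 → 85 → 89 → 145 → 42 → 20 → 4 → 16 → 37 → 58 → 89  — not happy
happy: 338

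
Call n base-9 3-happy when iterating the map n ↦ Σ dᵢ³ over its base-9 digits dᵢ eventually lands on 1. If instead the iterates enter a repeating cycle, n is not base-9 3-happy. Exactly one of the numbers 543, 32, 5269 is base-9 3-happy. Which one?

543

543: 543 → 459 → 341 → 577 → 345 → 99 → 9 → 1  — reaches 1 (base-9 3-happy)
32: 32 → 152 → 856 → 128 → 134 → 638 → 1198 → 470 → 476 → 980 → 540 → 432 → 152  — repeats 152 (not base-9 3-happy)
5269: 5269 → 415 → 127 → 127  — repeats 127 (not base-9 3-happy)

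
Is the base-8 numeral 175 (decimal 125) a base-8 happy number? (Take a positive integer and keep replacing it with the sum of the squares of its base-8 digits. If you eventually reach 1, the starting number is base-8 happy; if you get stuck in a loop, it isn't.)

not base-8 happy

125 = (1,7,5)_8 → 1² + 7² + 5² = 75
75 = (1,1,3)_8 → 1² + 1² + 3² = 11
11 = (1,3)_8 → 1² + 3² = 10
10 = (1,2)_8 → 1² + 2² = 5
5 = (5)_8 → 5² = 25
25 = (3,1)_8 → 3² + 1² = 10  — 10 already seen; the sequence cycles without reaching 1.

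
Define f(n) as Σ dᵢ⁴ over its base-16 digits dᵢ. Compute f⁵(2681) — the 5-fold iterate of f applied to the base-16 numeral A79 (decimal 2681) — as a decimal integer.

2681 = (10,7,9)_16 → 18962
18962 = (4,10,1,2)_16 → 10273
10273 = (2,8,2,1)_16 → 4129
4129 = (1,0,2,1)_16 → 18
18 = (1,2)_16 → 17

17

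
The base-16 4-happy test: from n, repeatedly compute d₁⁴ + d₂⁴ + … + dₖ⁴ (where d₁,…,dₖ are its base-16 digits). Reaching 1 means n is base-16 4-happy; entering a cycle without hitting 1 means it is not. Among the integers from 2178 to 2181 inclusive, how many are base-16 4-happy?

3

2178: 2178 → 8208 → 17 → 2 → 16 → 1  — base-16 4-happy
2179: 2179 → 8273 → 642 → 4128 → 17 → 2 → 16 → 1  — base-16 4-happy
2180: 2180 → 8448 → 17 → 2 → 16 → 1  — base-16 4-happy
2181: 2181 → 8817 → 2434 → 10673 → 21219 → 39138 → 49089 → 86003 → 101588 → 53650 → 35139 → 10994 → 60657 → 109778 → 59314 → 55474 → 47314 → 47314  — not base-16 4-happy
base-16 4-happy: 2178, 2179, 2180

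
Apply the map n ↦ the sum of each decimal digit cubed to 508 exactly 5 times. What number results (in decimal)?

508 → 5³ + 0³ + 8³ = 637
637 → 6³ + 3³ + 7³ = 586
586 → 5³ + 8³ + 6³ = 853
853 → 8³ + 5³ + 3³ = 664
664 → 6³ + 6³ + 4³ = 496

496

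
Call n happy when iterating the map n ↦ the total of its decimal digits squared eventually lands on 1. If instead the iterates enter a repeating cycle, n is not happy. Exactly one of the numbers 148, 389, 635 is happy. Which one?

148: 148 → 81 → 65 → 61 → 37 → 58 → 89 → 145 → 42 → 20 → 4 → 16 → 37  — repeats 37 (not happy)
389: 389 → 154 → 42 → 20 → 4 → 16 → 37 → 58 → 89 → 145 → 42  — repeats 42 (not happy)
635: 635 → 70 → 49 → 97 → 130 → 10 → 1  — reaches 1 (happy)

635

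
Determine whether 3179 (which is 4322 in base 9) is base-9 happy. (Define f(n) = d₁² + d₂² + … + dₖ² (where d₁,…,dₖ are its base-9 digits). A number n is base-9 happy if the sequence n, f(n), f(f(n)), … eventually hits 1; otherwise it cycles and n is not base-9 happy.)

not base-9 happy

3179 = (4,3,2,2)_9 → 4² + 3² + 2² + 2² = 16 + 9 + 4 + 4 = 33
33 = (3,6)_9 → 3² + 6² = 9 + 36 = 45
45 = (5,0)_9 → 5² + 0² = 25 + 0 = 25
25 = (2,7)_9 → 2² + 7² = 4 + 49 = 53
53 = (5,8)_9 → 5² + 8² = 25 + 64 = 89
89 = (1,0,8)_9 → 1² + 0² + 8² = 1 + 0 + 64 = 65
65 = (7,2)_9 → 7² + 2² = 49 + 4 = 53  — 53 already seen; the sequence cycles without reaching 1.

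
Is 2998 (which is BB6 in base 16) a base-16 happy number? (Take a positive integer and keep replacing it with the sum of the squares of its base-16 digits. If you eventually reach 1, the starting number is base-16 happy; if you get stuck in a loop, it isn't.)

2998 = (11,11,6)_16 → 11² + 11² + 6² = 121 + 121 + 36 = 278
278 = (1,1,6)_16 → 1² + 1² + 6² = 1 + 1 + 36 = 38
38 = (2,6)_16 → 2² + 6² = 4 + 36 = 40
40 = (2,8)_16 → 2² + 8² = 4 + 64 = 68
68 = (4,4)_16 → 4² + 4² = 16 + 16 = 32
32 = (2,0)_16 → 2² + 0² = 4 + 0 = 4
4 = (4)_16 → 4² = 16
16 = (1,0)_16 → 1² + 0² = 1 + 0 = 1  — reached 1.

base-16 happy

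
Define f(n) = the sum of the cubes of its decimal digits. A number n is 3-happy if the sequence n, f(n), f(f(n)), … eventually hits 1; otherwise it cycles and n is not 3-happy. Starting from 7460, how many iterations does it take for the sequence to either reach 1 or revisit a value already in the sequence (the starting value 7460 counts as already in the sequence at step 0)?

7460 → 7³ + 4³ + 6³ + 0³ = 623
623 → 6³ + 2³ + 3³ = 251
251 → 2³ + 5³ + 1³ = 134
134 → 1³ + 3³ + 4³ = 92
92 → 9³ + 2³ = 737
737 → 7³ + 3³ + 7³ = 713
713 → 7³ + 1³ + 3³ = 371
371 → 3³ + 7³ + 1³ = 371  — 371 repeats.
That took 8 steps.

8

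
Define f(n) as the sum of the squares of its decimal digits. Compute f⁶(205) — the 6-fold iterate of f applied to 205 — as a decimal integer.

205 → 2² + 0² + 5² = 4 + 0 + 25 = 29
29 → 2² + 9² = 4 + 81 = 85
85 → 8² + 5² = 64 + 25 = 89
89 → 8² + 9² = 64 + 81 = 145
145 → 1² + 4² + 5² = 1 + 16 + 25 = 42
42 → 4² + 2² = 16 + 4 = 20

20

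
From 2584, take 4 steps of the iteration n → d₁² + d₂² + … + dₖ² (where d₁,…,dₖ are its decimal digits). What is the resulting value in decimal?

100

2584 → 2² + 5² + 8² + 4² = 4 + 25 + 64 + 16 = 109
109 → 1² + 0² + 9² = 1 + 0 + 81 = 82
82 → 8² + 2² = 64 + 4 = 68
68 → 6² + 8² = 36 + 64 = 100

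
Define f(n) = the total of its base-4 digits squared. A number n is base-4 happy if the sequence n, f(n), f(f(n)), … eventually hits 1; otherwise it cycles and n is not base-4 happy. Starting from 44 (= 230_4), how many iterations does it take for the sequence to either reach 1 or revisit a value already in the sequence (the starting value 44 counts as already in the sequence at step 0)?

44 = (2,3,0)_4 → 2² + 3² + 0² = 13
13 = (3,1)_4 → 3² + 1² = 10
10 = (2,2)_4 → 2² + 2² = 8
8 = (2,0)_4 → 2² + 0² = 4
4 = (1,0)_4 → 1² + 0² = 1  — reached 1.
That took 5 steps.

5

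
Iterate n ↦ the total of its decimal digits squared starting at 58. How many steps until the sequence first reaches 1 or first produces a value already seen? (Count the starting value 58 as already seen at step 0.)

8

58 → 5² + 8² = 89
89 → 8² + 9² = 145
145 → 1² + 4² + 5² = 42
42 → 4² + 2² = 20
20 → 2² + 0² = 4
4 → 4² = 16
16 → 1² + 6² = 37
37 → 3² + 7² = 58  — 58 repeats.
That took 8 steps.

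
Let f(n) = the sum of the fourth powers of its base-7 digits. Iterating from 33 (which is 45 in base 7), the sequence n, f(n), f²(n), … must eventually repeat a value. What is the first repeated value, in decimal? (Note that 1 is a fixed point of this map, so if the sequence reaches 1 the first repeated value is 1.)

33 = (4,5)_7 → 4⁴ + 5⁴ = 256 + 625 = 881
881 = (2,3,6,6)_7 → 2⁴ + 3⁴ + 6⁴ + 6⁴ = 16 + 81 + 1296 + 1296 = 2689
2689 = (1,0,5,6,1)_7 → 1⁴ + 0⁴ + 5⁴ + 6⁴ + 1⁴ = 1 + 0 + 625 + 1296 + 1 = 1923
1923 = (5,4,1,5)_7 → 5⁴ + 4⁴ + 1⁴ + 5⁴ = 625 + 256 + 1 + 625 = 1507
1507 = (4,2,5,2)_7 → 4⁴ + 2⁴ + 5⁴ + 2⁴ = 256 + 16 + 625 + 16 = 913
913 = (2,4,4,3)_7 → 2⁴ + 4⁴ + 4⁴ + 3⁴ = 16 + 256 + 256 + 81 = 609
609 = (1,5,3,0)_7 → 1⁴ + 5⁴ + 3⁴ + 0⁴ = 1 + 625 + 81 + 0 = 707
707 = (2,0,3,0)_7 → 2⁴ + 0⁴ + 3⁴ + 0⁴ = 16 + 0 + 81 + 0 = 97
97 = (1,6,6)_7 → 1⁴ + 6⁴ + 6⁴ = 1 + 1296 + 1296 = 2593
2593 = (1,0,3,6,3)_7 → 1⁴ + 0⁴ + 3⁴ + 6⁴ + 3⁴ = 1 + 0 + 81 + 1296 + 81 = 1459
1459 = (4,1,5,3)_7 → 4⁴ + 1⁴ + 5⁴ + 3⁴ = 256 + 1 + 625 + 81 = 963
963 = (2,5,4,4)_7 → 2⁴ + 5⁴ + 4⁴ + 4⁴ = 16 + 625 + 256 + 256 = 1153
1153 = (3,2,3,5)_7 → 3⁴ + 2⁴ + 3⁴ + 5⁴ = 81 + 16 + 81 + 625 = 803
803 = (2,2,2,5)_7 → 2⁴ + 2⁴ + 2⁴ + 5⁴ = 16 + 16 + 16 + 625 = 673
673 = (1,6,5,1)_7 → 1⁴ + 6⁴ + 5⁴ + 1⁴ = 1 + 1296 + 625 + 1 = 1923  — 1923 already appeared earlier.

1923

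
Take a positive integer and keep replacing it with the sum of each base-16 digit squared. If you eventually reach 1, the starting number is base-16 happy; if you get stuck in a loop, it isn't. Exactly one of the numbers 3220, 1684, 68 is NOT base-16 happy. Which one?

3220

3220: 3220 → 241 → 226 → 200 → 208 → 169 → 181 → 146 → 85 → 50 → 13 → 169  — repeats 169 (not base-16 happy)
1684: 1684 → 133 → 89 → 106 → 136 → 128 → 64 → 16 → 1  — reaches 1 (base-16 happy)
68: 68 → 32 → 4 → 16 → 1  — reaches 1 (base-16 happy)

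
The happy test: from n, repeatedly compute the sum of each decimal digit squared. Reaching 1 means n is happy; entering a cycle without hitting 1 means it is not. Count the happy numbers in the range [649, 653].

649: 649 → 133 → 19 → 82 → 68 → 100 → 1  (reaches 1)
650: 650 → 61 → 37 → 58 → 89 → 145 → 42 → 20 → 4 → 16 → 37  (repeats 37)
651: 651 → 62 → 40 → 16 → 37 → 58 → 89 → 145 → 42 → 20 → 4 → 16  (repeats 16)
652: 652 → 65 → 61 → 37 → 58 → 89 → 145 → 42 → 20 → 4 → 16 → 37  (repeats 37)
653: 653 → 70 → 49 → 97 → 130 → 10 → 1  (reaches 1)
happy: 649, 653

2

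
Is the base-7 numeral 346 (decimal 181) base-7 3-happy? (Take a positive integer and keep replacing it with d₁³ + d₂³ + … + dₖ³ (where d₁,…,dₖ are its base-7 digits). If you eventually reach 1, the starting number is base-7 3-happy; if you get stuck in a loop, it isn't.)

181 = (3,4,6)_7 → 307
307 = (6,1,6)_7 → 433
433 = (1,1,5,6)_7 → 343
343 = (1,0,0,0)_7 → 1  — reached 1.

base-7 3-happy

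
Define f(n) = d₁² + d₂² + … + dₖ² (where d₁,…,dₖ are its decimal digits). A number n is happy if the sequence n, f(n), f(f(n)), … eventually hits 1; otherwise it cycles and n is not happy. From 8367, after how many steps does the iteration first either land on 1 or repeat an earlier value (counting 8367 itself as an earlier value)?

14

8367 → 8² + 3² + 6² + 7² = 64 + 9 + 36 + 49 = 158
158 → 1² + 5² + 8² = 1 + 25 + 64 = 90
90 → 9² + 0² = 81 + 0 = 81
81 → 8² + 1² = 64 + 1 = 65
65 → 6² + 5² = 36 + 25 = 61
61 → 6² + 1² = 36 + 1 = 37
37 → 3² + 7² = 9 + 49 = 58
58 → 5² + 8² = 25 + 64 = 89
89 → 8² + 9² = 64 + 81 = 145
145 → 1² + 4² + 5² = 1 + 16 + 25 = 42
42 → 4² + 2² = 16 + 4 = 20
20 → 2² + 0² = 4 + 0 = 4
4 → 4² = 16
16 → 1² + 6² = 1 + 36 = 37  — 37 repeats.
That took 14 steps.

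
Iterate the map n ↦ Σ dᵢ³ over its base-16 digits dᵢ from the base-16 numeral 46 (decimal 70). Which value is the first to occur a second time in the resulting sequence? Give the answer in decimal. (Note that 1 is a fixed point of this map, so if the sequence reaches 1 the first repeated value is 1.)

70 = (4,6)_16 → 4³ + 6³ = 64 + 216 = 280
280 = (1,1,8)_16 → 1³ + 1³ + 8³ = 1 + 1 + 512 = 514
514 = (2,0,2)_16 → 2³ + 0³ + 2³ = 8 + 0 + 8 = 16
16 = (1,0)_16 → 1³ + 0³ = 1 + 0 = 1  — reached the fixed point 1.
1 → 1, so 1 is the first repeated value.

1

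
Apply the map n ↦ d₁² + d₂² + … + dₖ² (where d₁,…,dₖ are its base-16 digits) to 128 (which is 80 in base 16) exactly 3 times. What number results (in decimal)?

1

128 = (8,0)_16 → 8² + 0² = 64 + 0 = 64
64 = (4,0)_16 → 4² + 0² = 16 + 0 = 16
16 = (1,0)_16 → 1² + 0² = 1 + 0 = 1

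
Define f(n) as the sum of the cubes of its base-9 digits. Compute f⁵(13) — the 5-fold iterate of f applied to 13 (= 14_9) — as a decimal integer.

27

13 = (1,4)_9 → 1³ + 4³ = 1 + 64 = 65
65 = (7,2)_9 → 7³ + 2³ = 343 + 8 = 351
351 = (4,3,0)_9 → 4³ + 3³ + 0³ = 64 + 27 + 0 = 91
91 = (1,1,1)_9 → 1³ + 1³ + 1³ = 1 + 1 + 1 = 3
3 = (3)_9 → 3³ = 27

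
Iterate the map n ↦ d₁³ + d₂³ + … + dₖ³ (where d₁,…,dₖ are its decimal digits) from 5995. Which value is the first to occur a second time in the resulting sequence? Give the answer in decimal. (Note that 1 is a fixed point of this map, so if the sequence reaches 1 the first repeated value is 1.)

5995 → 5³ + 9³ + 9³ + 5³ = 125 + 729 + 729 + 125 = 1708
1708 → 1³ + 7³ + 0³ + 8³ = 1 + 343 + 0 + 512 = 856
856 → 8³ + 5³ + 6³ = 512 + 125 + 216 = 853
853 → 8³ + 5³ + 3³ = 512 + 125 + 27 = 664
664 → 6³ + 6³ + 4³ = 216 + 216 + 64 = 496
496 → 4³ + 9³ + 6³ = 64 + 729 + 216 = 1009
1009 → 1³ + 0³ + 0³ + 9³ = 1 + 0 + 0 + 729 = 730
730 → 7³ + 3³ + 0³ = 343 + 27 + 0 = 370
370 → 3³ + 7³ + 0³ = 27 + 343 + 0 = 370  — 370 already appeared earlier.

370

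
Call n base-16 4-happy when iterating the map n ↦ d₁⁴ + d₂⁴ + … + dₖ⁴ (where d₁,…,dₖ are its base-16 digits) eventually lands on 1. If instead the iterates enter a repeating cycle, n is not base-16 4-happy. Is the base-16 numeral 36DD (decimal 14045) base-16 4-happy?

base-16 4-happy

14045 = (3,6,13,13)_16 → 58499
58499 = (14,4,8,3)_16 → 42849
42849 = (10,7,6,1)_16 → 13698
13698 = (3,5,8,2)_16 → 4818
4818 = (1,2,13,2)_16 → 28594
28594 = (6,15,11,2)_16 → 66578
66578 = (1,0,4,1,2)_16 → 274
274 = (1,1,2)_16 → 18
18 = (1,2)_16 → 17
17 = (1,1)_16 → 2
2 = (2)_16 → 16
16 = (1,0)_16 → 1  — reached 1.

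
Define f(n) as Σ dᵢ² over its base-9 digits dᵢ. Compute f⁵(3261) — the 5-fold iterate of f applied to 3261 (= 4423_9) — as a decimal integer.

65

3261 = (4,4,2,3)_9 → 4² + 4² + 2² + 3² = 45
45 = (5,0)_9 → 5² + 0² = 25
25 = (2,7)_9 → 2² + 7² = 53
53 = (5,8)_9 → 5² + 8² = 89
89 = (1,0,8)_9 → 1² + 0² + 8² = 65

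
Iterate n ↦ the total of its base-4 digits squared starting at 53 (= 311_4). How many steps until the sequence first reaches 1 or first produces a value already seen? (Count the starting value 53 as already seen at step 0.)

53 = (3,1,1)_4 → 3² + 1² + 1² = 9 + 1 + 1 = 11
11 = (2,3)_4 → 2² + 3² = 4 + 9 = 13
13 = (3,1)_4 → 3² + 1² = 9 + 1 = 10
10 = (2,2)_4 → 2² + 2² = 4 + 4 = 8
8 = (2,0)_4 → 2² + 0² = 4 + 0 = 4
4 = (1,0)_4 → 1² + 0² = 1 + 0 = 1  — reached 1.
That took 6 steps.

6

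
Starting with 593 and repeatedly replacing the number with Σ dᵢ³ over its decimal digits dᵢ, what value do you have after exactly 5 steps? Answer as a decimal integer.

737

593 → 881
881 → 1025
1025 → 134
134 → 92
92 → 737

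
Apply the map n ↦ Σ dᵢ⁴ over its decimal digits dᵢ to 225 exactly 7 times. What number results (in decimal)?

4338

225 → 657
657 → 4322
4322 → 369
369 → 7938
7938 → 13139
13139 → 6725
6725 → 4338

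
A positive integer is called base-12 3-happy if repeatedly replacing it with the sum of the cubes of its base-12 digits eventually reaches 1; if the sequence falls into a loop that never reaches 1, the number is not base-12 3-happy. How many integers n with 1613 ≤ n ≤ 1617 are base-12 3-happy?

1613: 1613 → 1464 → 1008 → 343 → 415 → 1351 → 1136 → 1855 → 1344 → 793 → 342 → 288 → 8 → 512 → 755 → 1464  (repeats 1464)
1614: 1614 → 1555 → 2072 → 585 → 793 → 342 → 288 → 8 → 512 → 755 → 1464 → 1008 → 343 → 415 → 1351 → 1136 → 1855 → 1344 → 793  (repeats 793)
1615: 1615 → 1682 → 1851 → 1028 → 856 → 1520 → 1728 → 1  (reaches 1)
1616: 1616 → 1851 → 1028 → 856 → 1520 → 1728 → 1  (reaches 1)
1617: 1617 → 2068 → 137 → 1456 → 1065 → 1136 → 1855 → 1344 → 793 → 342 → 288 → 8 → 512 → 755 → 1464 → 1008 → 343 → 415 → 1351 → 1136  (repeats 1136)
base-12 3-happy: 1615, 1616

2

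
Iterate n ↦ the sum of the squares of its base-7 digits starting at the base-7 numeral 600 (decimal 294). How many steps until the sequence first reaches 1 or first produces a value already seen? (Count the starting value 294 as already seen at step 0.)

6

294 = (6,0,0)_7 → 36
36 = (5,1)_7 → 26
26 = (3,5)_7 → 34
34 = (4,6)_7 → 52
52 = (1,0,3)_7 → 10
10 = (1,3)_7 → 10  — 10 repeats.
That took 6 steps.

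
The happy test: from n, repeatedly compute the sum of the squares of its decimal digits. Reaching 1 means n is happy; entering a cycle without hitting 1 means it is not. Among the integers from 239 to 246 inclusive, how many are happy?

239: 239 → 94 → 97 → 130 → 10 → 1  (reaches 1)
240: 240 → 20 → 4 → 16 → 37 → 58 → 89 → 145 → 42 → 20  (repeats 20)
241: 241 → 21 → 5 → 25 → 29 → 85 → 89 → 145 → 42 → 20 → 4 → 16 → 37 → 58 → 89  (repeats 89)
242: 242 → 24 → 20 → 4 → 16 → 37 → 58 → 89 → 145 → 42 → 20  (repeats 20)
243: 243 → 29 → 85 → 89 → 145 → 42 → 20 → 4 → 16 → 37 → 58 → 89  (repeats 89)
244: 244 → 36 → 45 → 41 → 17 → 50 → 25 → 29 → 85 → 89 → 145 → 42 → 20 → 4 → 16 → 37 → 58 → 89  (repeats 89)
245: 245 → 45 → 41 → 17 → 50 → 25 → 29 → 85 → 89 → 145 → 42 → 20 → 4 → 16 → 37 → 58 → 89  (repeats 89)
246: 246 → 56 → 61 → 37 → 58 → 89 → 145 → 42 → 20 → 4 → 16 → 37  (repeats 37)
happy: 239

1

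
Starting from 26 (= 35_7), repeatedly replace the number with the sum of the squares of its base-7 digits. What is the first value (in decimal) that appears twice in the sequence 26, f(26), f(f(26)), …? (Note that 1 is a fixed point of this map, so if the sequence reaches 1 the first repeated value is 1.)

10

26 = (3,5)_7 → 3² + 5² = 34
34 = (4,6)_7 → 4² + 6² = 52
52 = (1,0,3)_7 → 1² + 0² + 3² = 10
10 = (1,3)_7 → 1² + 3² = 10  — 10 already appeared earlier.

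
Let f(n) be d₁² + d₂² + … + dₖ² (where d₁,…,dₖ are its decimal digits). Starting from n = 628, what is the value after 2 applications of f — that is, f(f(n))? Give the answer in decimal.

17

628 → 6² + 2² + 8² = 104
104 → 1² + 0² + 4² = 17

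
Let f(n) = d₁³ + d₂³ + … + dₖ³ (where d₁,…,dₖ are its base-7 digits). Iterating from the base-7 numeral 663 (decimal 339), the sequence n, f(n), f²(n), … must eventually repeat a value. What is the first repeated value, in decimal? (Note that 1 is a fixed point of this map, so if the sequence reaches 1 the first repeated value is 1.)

339 = (6,6,3)_7 → 6³ + 6³ + 3³ = 216 + 216 + 27 = 459
459 = (1,2,2,4)_7 → 1³ + 2³ + 2³ + 4³ = 1 + 8 + 8 + 64 = 81
81 = (1,4,4)_7 → 1³ + 4³ + 4³ = 1 + 64 + 64 = 129
129 = (2,4,3)_7 → 2³ + 4³ + 3³ = 8 + 64 + 27 = 99
99 = (2,0,1)_7 → 2³ + 0³ + 1³ = 8 + 0 + 1 = 9
9 = (1,2)_7 → 1³ + 2³ = 1 + 8 = 9  — 9 already appeared earlier.

9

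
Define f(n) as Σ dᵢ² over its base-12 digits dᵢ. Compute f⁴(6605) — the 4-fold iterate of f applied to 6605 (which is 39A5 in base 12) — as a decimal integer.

6605 = (3,9,10,5)_12 → 3² + 9² + 10² + 5² = 215
215 = (1,5,11)_12 → 1² + 5² + 11² = 147
147 = (1,0,3)_12 → 1² + 0² + 3² = 10
10 = (10)_12 → 10² = 100

100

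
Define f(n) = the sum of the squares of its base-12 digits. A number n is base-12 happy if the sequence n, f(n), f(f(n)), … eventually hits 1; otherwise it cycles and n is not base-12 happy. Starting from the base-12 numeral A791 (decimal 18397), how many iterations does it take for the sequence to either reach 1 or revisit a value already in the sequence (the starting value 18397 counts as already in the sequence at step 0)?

7

18397 = (10,7,9,1)_12 → 231
231 = (1,7,3)_12 → 59
59 = (4,11)_12 → 137
137 = (11,5)_12 → 146
146 = (1,0,2)_12 → 5
5 = (5)_12 → 25
25 = (2,1)_12 → 5  — 5 repeats.
That took 7 steps.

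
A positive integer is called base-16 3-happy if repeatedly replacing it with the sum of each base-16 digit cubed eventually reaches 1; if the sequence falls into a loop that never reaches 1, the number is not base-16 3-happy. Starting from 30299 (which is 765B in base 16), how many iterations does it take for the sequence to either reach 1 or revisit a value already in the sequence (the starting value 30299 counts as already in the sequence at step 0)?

13

30299 = (7,6,5,11)_16 → 7³ + 6³ + 5³ + 11³ = 343 + 216 + 125 + 1331 = 2015
2015 = (7,13,15)_16 → 7³ + 13³ + 15³ = 343 + 2197 + 3375 = 5915
5915 = (1,7,1,11)_16 → 1³ + 7³ + 1³ + 11³ = 1 + 343 + 1 + 1331 = 1676
1676 = (6,8,12)_16 → 6³ + 8³ + 12³ = 216 + 512 + 1728 = 2456
2456 = (9,9,8)_16 → 9³ + 9³ + 8³ = 729 + 729 + 512 = 1970
1970 = (7,11,2)_16 → 7³ + 11³ + 2³ = 343 + 1331 + 8 = 1682
1682 = (6,9,2)_16 → 6³ + 9³ + 2³ = 216 + 729 + 8 = 953
953 = (3,11,9)_16 → 3³ + 11³ + 9³ = 27 + 1331 + 729 = 2087
2087 = (8,2,7)_16 → 8³ + 2³ + 7³ = 512 + 8 + 343 = 863
863 = (3,5,15)_16 → 3³ + 5³ + 15³ = 27 + 125 + 3375 = 3527
3527 = (13,12,7)_16 → 13³ + 12³ + 7³ = 2197 + 1728 + 343 = 4268
4268 = (1,0,10,12)_16 → 1³ + 0³ + 10³ + 12³ = 1 + 0 + 1000 + 1728 = 2729
2729 = (10,10,9)_16 → 10³ + 10³ + 9³ = 1000 + 1000 + 729 = 2729  — 2729 repeats.
That took 13 steps.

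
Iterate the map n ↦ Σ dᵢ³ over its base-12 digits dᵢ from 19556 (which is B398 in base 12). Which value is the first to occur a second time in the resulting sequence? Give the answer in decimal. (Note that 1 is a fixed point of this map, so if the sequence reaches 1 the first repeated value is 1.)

1539

19556 = (11,3,9,8)_12 → 2599
2599 = (1,6,0,7)_12 → 560
560 = (3,10,8)_12 → 1539
1539 = (10,8,3)_12 → 1539  — 1539 already appeared earlier.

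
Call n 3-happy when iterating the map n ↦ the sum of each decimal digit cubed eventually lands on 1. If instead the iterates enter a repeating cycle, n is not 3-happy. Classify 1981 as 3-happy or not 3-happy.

3-happy

1981 → 1³ + 9³ + 8³ + 1³ = 1243
1243 → 1³ + 2³ + 4³ + 3³ = 100
100 → 1³ + 0³ + 0³ = 1  — reached 1.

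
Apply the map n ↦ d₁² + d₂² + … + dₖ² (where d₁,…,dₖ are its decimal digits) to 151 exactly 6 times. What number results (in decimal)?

85

151 → 1² + 5² + 1² = 27
27 → 2² + 7² = 53
53 → 5² + 3² = 34
34 → 3² + 4² = 25
25 → 2² + 5² = 29
29 → 2² + 9² = 85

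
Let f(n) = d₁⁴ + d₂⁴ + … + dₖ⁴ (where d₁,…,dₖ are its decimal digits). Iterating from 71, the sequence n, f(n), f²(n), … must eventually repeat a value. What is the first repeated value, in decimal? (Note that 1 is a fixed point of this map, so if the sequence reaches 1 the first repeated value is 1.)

71 → 7⁴ + 1⁴ = 2401 + 1 = 2402
2402 → 2⁴ + 4⁴ + 0⁴ + 2⁴ = 16 + 256 + 0 + 16 = 288
288 → 2⁴ + 8⁴ + 8⁴ = 16 + 4096 + 4096 = 8208
8208 → 8⁴ + 2⁴ + 0⁴ + 8⁴ = 4096 + 16 + 0 + 4096 = 8208  — 8208 already appeared earlier.

8208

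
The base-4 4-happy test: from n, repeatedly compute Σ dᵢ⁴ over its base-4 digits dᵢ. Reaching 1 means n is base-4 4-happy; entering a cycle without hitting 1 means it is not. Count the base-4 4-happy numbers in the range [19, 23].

3

19: 19 → 82 → 18 → 17 → 2 → 16 → 1  (reaches 1)
20: 20 → 2 → 16 → 1  (reaches 1)
21: 21 → 3 → 81 → 3  (repeats 3)
22: 22 → 18 → 17 → 2 → 16 → 1  (reaches 1)
23: 23 → 83 → 83  (repeats 83)
base-4 4-happy: 19, 20, 22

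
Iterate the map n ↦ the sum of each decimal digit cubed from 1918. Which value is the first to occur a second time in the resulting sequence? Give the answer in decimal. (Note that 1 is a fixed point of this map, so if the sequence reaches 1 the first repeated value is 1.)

1918 → 1³ + 9³ + 1³ + 8³ = 1 + 729 + 1 + 512 = 1243
1243 → 1³ + 2³ + 4³ + 3³ = 1 + 8 + 64 + 27 = 100
100 → 1³ + 0³ + 0³ = 1 + 0 + 0 = 1  — reached the fixed point 1.
1 → 1, so 1 is the first repeated value.

1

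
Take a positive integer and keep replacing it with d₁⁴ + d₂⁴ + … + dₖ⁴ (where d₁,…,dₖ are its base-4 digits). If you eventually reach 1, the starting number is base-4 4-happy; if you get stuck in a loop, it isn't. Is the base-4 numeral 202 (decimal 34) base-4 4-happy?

base-4 4-happy

34 = (2,0,2)_4 → 2⁴ + 0⁴ + 2⁴ = 16 + 0 + 16 = 32
32 = (2,0,0)_4 → 2⁴ + 0⁴ + 0⁴ = 16 + 0 + 0 = 16
16 = (1,0,0)_4 → 1⁴ + 0⁴ + 0⁴ = 1 + 0 + 0 = 1  — reached 1.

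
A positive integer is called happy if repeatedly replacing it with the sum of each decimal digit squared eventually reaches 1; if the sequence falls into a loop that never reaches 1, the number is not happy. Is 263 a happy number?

happy

263 → 2² + 6² + 3² = 49
49 → 4² + 9² = 97
97 → 9² + 7² = 130
130 → 1² + 3² + 0² = 10
10 → 1² + 0² = 1  — reached 1.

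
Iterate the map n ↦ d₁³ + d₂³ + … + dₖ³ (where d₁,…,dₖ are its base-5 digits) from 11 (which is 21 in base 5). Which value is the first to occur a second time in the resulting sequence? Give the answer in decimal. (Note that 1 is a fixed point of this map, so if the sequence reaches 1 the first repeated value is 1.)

9

11 = (2,1)_5 → 2³ + 1³ = 8 + 1 = 9
9 = (1,4)_5 → 1³ + 4³ = 1 + 64 = 65
65 = (2,3,0)_5 → 2³ + 3³ + 0³ = 8 + 27 + 0 = 35
35 = (1,2,0)_5 → 1³ + 2³ + 0³ = 1 + 8 + 0 = 9  — 9 already appeared earlier.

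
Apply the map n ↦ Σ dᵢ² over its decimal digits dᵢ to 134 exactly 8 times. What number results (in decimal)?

42

134 → 26
26 → 40
40 → 16
16 → 37
37 → 58
58 → 89
89 → 145
145 → 42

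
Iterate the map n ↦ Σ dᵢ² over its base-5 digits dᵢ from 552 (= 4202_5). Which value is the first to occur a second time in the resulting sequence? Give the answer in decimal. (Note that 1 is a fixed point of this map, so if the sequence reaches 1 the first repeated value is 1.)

4

552 = (4,2,0,2)_5 → 4² + 2² + 0² + 2² = 24
24 = (4,4)_5 → 4² + 4² = 32
32 = (1,1,2)_5 → 1² + 1² + 2² = 6
6 = (1,1)_5 → 1² + 1² = 2
2 = (2)_5 → 2² = 4
4 = (4)_5 → 4² = 16
16 = (3,1)_5 → 3² + 1² = 10
10 = (2,0)_5 → 2² + 0² = 4  — 4 already appeared earlier.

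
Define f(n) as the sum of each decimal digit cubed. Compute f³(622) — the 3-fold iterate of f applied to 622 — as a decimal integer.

622 → 232
232 → 43
43 → 91

91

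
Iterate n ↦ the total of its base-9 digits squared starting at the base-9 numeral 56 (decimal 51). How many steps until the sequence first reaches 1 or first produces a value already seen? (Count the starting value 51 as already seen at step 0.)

7

51 = (5,6)_9 → 61
61 = (6,7)_9 → 85
85 = (1,0,4)_9 → 17
17 = (1,8)_9 → 65
65 = (7,2)_9 → 53
53 = (5,8)_9 → 89
89 = (1,0,8)_9 → 65  — 65 repeats.
That took 7 steps.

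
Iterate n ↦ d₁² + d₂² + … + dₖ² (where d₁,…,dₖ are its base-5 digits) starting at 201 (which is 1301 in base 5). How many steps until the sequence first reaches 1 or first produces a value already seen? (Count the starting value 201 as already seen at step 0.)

3

201 = (1,3,0,1)_5 → 11
11 = (2,1)_5 → 5
5 = (1,0)_5 → 1  — reached 1.
That took 3 steps.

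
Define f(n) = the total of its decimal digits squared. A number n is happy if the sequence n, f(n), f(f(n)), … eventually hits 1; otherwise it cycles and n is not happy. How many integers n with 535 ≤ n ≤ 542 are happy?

1

535: 535 → 59 → 106 → 37 → 58 → 89 → 145 → 42 → 20 → 4 → 16 → 37  (repeats 37)
536: 536 → 70 → 49 → 97 → 130 → 10 → 1  (reaches 1)
537: 537 → 83 → 73 → 58 → 89 → 145 → 42 → 20 → 4 → 16 → 37 → 58  (repeats 58)
538: 538 → 98 → 145 → 42 → 20 → 4 → 16 → 37 → 58 → 89 → 145  (repeats 145)
539: 539 → 115 → 27 → 53 → 34 → 25 → 29 → 85 → 89 → 145 → 42 → 20 → 4 → 16 → 37 → 58 → 89  (repeats 89)
540: 540 → 41 → 17 → 50 → 25 → 29 → 85 → 89 → 145 → 42 → 20 → 4 → 16 → 37 → 58 → 89  (repeats 89)
541: 541 → 42 → 20 → 4 → 16 → 37 → 58 → 89 → 145 → 42  (repeats 42)
542: 542 → 45 → 41 → 17 → 50 → 25 → 29 → 85 → 89 → 145 → 42 → 20 → 4 → 16 → 37 → 58 → 89  (repeats 89)
happy: 536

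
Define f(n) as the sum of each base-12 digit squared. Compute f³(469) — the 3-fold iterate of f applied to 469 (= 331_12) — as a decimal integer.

20

469 = (3,3,1)_12 → 19
19 = (1,7)_12 → 50
50 = (4,2)_12 → 20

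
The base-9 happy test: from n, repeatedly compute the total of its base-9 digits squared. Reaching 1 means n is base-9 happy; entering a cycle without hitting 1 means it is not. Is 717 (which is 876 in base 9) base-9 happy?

not base-9 happy

717 = (8,7,6)_9 → 8² + 7² + 6² = 64 + 49 + 36 = 149
149 = (1,7,5)_9 → 1² + 7² + 5² = 1 + 49 + 25 = 75
75 = (8,3)_9 → 8² + 3² = 64 + 9 = 73
73 = (8,1)_9 → 8² + 1² = 64 + 1 = 65
65 = (7,2)_9 → 7² + 2² = 49 + 4 = 53
53 = (5,8)_9 → 5² + 8² = 25 + 64 = 89
89 = (1,0,8)_9 → 1² + 0² + 8² = 1 + 0 + 64 = 65  — 65 already seen; the sequence cycles without reaching 1.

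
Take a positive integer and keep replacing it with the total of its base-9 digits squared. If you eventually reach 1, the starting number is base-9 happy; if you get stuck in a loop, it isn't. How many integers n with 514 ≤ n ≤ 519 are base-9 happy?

514: 514 → 46 → 26 → 68 → 74 → 68  (repeats 68)
515: 515 → 49 → 41 → 41  (repeats 41)
516: 516 → 54 → 36 → 16 → 50 → 50  (repeats 50)
517: 517 → 61 → 85 → 17 → 65 → 53 → 89 → 65  (repeats 65)
518: 518 → 70 → 98 → 66 → 58 → 52 → 74 → 68 → 74  (repeats 74)
519: 519 → 81 → 1  (reaches 1)
base-9 happy: 519

1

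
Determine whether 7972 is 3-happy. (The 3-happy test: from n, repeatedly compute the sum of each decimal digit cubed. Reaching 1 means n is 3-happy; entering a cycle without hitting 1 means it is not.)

3-happy

7972 → 7³ + 9³ + 7³ + 2³ = 1423
1423 → 1³ + 4³ + 2³ + 3³ = 100
100 → 1³ + 0³ + 0³ = 1  — reached 1.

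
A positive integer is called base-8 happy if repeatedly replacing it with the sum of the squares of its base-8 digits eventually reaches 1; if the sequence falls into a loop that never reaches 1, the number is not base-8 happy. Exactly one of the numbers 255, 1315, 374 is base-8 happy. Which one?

255: 255 → 107 → 35 → 25 → 10 → 5 → 25  — repeats 25 (not base-8 happy)
1315: 1315 → 45 → 50 → 40 → 25 → 10 → 5 → 25  — repeats 25 (not base-8 happy)
374: 374 → 97 → 18 → 8 → 1  — reaches 1 (base-8 happy)

374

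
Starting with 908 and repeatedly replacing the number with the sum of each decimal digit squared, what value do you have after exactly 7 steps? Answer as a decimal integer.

58

908 → 9² + 0² + 8² = 145
145 → 1² + 4² + 5² = 42
42 → 4² + 2² = 20
20 → 2² + 0² = 4
4 → 4² = 16
16 → 1² + 6² = 37
37 → 3² + 7² = 58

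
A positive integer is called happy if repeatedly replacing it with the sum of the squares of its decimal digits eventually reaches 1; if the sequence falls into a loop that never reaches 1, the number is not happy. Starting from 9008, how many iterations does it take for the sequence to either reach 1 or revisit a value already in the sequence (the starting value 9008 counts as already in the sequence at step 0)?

9

9008 → 9² + 0² + 0² + 8² = 145
145 → 1² + 4² + 5² = 42
42 → 4² + 2² = 20
20 → 2² + 0² = 4
4 → 4² = 16
16 → 1² + 6² = 37
37 → 3² + 7² = 58
58 → 5² + 8² = 89
89 → 8² + 9² = 145  — 145 repeats.
That took 9 steps.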